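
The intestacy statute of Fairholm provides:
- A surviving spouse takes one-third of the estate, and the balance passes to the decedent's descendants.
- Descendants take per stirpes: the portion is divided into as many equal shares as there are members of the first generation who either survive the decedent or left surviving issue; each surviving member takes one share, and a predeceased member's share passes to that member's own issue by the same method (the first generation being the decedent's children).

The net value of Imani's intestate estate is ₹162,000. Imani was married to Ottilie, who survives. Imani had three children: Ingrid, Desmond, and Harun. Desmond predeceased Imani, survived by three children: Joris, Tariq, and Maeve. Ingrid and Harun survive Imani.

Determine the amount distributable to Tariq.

Tariq receives ₹12,000.

Ottilie takes one-third of ₹162,000 = ₹54,000. The remaining ₹108,000 passes to the descendants.
The descendants' portion (₹108,000) is divided into 3 shares of ₹36,000: Ingrid and Harun each take ₹36,000; Desmond's ₹36,000 share passes to Desmond's issue.
Desmond's share (₹36,000) is divided into 3 shares of ₹12,000: Joris, Tariq, and Maeve each take ₹12,000.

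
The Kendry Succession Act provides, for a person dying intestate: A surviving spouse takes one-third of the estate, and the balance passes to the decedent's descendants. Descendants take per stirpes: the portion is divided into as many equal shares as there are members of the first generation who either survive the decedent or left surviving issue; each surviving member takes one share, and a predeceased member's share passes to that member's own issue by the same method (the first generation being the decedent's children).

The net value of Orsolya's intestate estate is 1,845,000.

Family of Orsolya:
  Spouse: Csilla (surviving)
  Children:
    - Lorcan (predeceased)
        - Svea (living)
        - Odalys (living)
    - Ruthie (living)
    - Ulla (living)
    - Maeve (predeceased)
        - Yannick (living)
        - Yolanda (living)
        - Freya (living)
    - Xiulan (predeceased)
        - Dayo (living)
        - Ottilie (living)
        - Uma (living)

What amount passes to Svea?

Csilla takes one-third of 1,845,000 = 615,000. The remaining 1,230,000 passes to the descendants.
The descendants' portion (1,230,000) is divided into 5 shares of 246,000: Ruthie and Ulla each take 246,000; Lorcan's 246,000 share passes to Lorcan's issue; Maeve's 246,000 share passes to Maeve's issue; Xiulan's 246,000 share passes to Xiulan's issue.
Lorcan's share (246,000) is divided into 2 shares of 123,000: Svea and Odalys each take 123,000.
Maeve's share (246,000) is divided into 3 shares of 82,000: Yannick, Yolanda, and Freya each take 82,000.
Xiulan's share (246,000) is divided into 3 shares of 82,000: Dayo, Ottilie, and Uma each take 82,000.

Svea receives 123,000.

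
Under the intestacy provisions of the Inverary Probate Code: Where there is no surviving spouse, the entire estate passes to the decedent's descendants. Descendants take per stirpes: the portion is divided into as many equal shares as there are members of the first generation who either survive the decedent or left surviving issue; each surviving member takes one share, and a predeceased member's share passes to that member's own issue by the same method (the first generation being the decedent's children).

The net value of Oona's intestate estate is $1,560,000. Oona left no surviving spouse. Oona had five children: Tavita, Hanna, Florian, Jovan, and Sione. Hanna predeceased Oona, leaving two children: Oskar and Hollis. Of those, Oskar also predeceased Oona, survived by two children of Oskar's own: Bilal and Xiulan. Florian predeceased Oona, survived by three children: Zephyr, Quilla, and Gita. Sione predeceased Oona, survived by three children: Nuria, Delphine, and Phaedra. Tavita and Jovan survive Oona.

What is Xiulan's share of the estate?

The entire $1,560,000 passes to the descendants.
That amount ($1,560,000) is divided into 5 shares of $312,000: Tavita and Jovan each take $312,000; Hanna's $312,000 share passes to Hanna's issue; Florian's $312,000 share passes to Florian's issue; Sione's $312,000 share passes to Sione's issue.
Hanna's share ($312,000) is divided into 2 shares of $156,000: Hollis takes $156,000; Oskar's $156,000 share passes to Oskar's issue.
Oskar's share ($156,000) is divided into 2 shares of $78,000: Bilal and Xiulan each take $78,000.
Florian's share ($312,000) is divided into 3 shares of $104,000: Zephyr, Quilla, and Gita each take $104,000.
Sione's share ($312,000) is divided into 3 shares of $104,000: Nuria, Delphine, and Phaedra each take $104,000.

Xiulan receives $78,000.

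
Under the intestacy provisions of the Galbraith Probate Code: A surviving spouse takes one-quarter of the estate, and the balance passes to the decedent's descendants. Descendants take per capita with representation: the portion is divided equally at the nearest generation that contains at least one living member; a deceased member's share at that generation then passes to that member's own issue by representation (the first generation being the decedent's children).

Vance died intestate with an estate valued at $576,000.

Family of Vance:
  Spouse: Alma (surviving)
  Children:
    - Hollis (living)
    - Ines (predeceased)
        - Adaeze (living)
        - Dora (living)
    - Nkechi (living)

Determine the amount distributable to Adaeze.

Adaeze receives $72,000.

Alma takes one-quarter of $576,000 = $144,000. The remaining $432,000 passes to the descendants.
The descendants' portion ($432,000) is divided into 3 shares of $144,000: Hollis and Nkechi each take $144,000; Ines's $144,000 share passes to Ines's issue.
Ines's share ($144,000) is divided into 2 shares of $72,000: Adaeze and Dora each take $72,000.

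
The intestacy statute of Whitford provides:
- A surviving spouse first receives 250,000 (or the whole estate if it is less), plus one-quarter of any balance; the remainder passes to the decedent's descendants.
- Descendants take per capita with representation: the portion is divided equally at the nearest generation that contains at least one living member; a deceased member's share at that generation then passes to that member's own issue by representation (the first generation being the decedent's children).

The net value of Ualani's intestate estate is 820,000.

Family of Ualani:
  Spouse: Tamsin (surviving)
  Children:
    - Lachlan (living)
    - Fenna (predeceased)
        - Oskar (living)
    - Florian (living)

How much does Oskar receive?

Tamsin first takes 250,000, leaving a balance of 570,000. Tamsin then takes one-quarter of the balance (142,500), for a total of 392,500. The remaining 427,500 passes to the descendants.
The descendants' portion (427,500) is divided into 3 shares of 142,500: Lachlan and Florian each take 142,500; Fenna's 142,500 share passes to Fenna's issue.
Fenna's share (142,500) passes entirely to Oskar.

Oskar receives 142,500.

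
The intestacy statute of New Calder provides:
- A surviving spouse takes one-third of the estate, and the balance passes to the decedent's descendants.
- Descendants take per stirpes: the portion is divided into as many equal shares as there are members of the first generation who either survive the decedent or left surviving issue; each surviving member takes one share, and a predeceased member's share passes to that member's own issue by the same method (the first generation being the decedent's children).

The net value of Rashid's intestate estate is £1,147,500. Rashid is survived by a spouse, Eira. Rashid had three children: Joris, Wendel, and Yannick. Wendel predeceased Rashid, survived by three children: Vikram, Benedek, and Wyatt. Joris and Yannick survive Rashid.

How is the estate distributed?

Eira: £382,500; Joris: £255,000; Vikram: £85,000; Benedek: £85,000; Wyatt: £85,000; Yannick: £255,000

Eira takes one-third of £1,147,500 = £382,500. The remaining £765,000 passes to the descendants.
The descendants' portion (£765,000) is divided into 3 shares of £255,000: Joris and Yannick each take £255,000; Wendel's £255,000 share passes to Wendel's issue.
Wendel's share (£255,000) is divided into 3 shares of £85,000: Vikram, Benedek, and Wyatt each take £85,000.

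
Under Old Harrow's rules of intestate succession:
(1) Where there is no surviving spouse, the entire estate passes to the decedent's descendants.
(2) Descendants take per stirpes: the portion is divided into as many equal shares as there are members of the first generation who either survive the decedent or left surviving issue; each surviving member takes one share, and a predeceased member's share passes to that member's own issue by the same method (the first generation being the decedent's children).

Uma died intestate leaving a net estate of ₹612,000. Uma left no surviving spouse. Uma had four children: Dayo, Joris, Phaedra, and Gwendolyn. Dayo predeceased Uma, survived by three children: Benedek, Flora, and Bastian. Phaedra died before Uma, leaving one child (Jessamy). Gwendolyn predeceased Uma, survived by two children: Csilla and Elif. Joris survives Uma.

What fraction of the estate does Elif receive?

The entire ₹612,000 passes to the descendants.
That amount (₹612,000) is divided into 4 shares of ₹153,000: Joris takes ₹153,000; Dayo's ₹153,000 share passes to Dayo's issue; Phaedra's ₹153,000 share passes to Phaedra's issue; Gwendolyn's ₹153,000 share passes to Gwendolyn's issue.
Dayo's share (₹153,000) is divided into 3 shares of ₹51,000: Benedek, Flora, and Bastian each take ₹51,000.
Phaedra's share (₹153,000) passes entirely to Jessamy.
Gwendolyn's share (₹153,000) is divided into 2 shares of ₹76,500: Csilla and Elif each take ₹76,500.

Elif receives 1/8 of the estate.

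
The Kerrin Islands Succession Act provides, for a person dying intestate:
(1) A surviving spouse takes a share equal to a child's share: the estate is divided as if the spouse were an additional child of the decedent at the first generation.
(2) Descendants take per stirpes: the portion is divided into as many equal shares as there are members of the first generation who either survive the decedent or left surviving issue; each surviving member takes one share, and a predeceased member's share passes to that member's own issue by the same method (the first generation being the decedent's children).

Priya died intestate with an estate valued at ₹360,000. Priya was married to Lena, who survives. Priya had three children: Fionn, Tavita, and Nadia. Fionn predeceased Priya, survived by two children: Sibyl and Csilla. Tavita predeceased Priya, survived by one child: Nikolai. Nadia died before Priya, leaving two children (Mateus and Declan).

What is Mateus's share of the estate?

Mateus receives ₹45,000.

The spouse counts as an additional share at the children's level, so there are 4 primary shares of ₹90,000. Lena takes one such share (₹90,000).
The children's combined portion (₹270,000) is divided into 3 shares of ₹90,000: Fionn's ₹90,000 share passes to Fionn's issue; Tavita's ₹90,000 share passes to Tavita's issue; Nadia's ₹90,000 share passes to Nadia's issue.
Fionn's share (₹90,000) is divided into 2 shares of ₹45,000: Sibyl and Csilla each take ₹45,000.
Tavita's share (₹90,000) passes entirely to Nikolai.
Nadia's share (₹90,000) is divided into 2 shares of ₹45,000: Mateus and Declan each take ₹45,000.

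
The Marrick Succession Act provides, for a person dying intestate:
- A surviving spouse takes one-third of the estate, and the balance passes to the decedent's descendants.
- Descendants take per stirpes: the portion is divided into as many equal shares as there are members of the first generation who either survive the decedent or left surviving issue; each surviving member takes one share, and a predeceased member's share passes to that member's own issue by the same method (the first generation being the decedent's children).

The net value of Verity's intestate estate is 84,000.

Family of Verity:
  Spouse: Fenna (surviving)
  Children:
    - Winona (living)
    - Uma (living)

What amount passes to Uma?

Uma receives 28,000.

Fenna takes one-third of 84,000 = 28,000. The remaining 56,000 passes to the descendants.
The descendants' portion (56,000) is divided into 2 shares of 28,000: Winona and Uma each take 28,000.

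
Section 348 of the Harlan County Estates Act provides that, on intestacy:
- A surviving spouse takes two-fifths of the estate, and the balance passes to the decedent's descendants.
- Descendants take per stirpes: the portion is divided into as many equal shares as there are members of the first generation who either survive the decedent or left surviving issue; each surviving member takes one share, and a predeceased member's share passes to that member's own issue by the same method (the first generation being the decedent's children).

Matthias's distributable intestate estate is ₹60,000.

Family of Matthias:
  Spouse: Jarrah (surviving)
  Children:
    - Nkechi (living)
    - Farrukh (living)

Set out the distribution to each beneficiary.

Jarrah takes two-fifths of ₹60,000 = ₹24,000. The remaining ₹36,000 passes to the descendants.
The descendants' portion (₹36,000) is divided into 2 shares of ₹18,000: Nkechi and Farrukh each take ₹18,000.

Jarrah: ₹24,000; Nkechi: ₹18,000; Farrukh: ₹18,000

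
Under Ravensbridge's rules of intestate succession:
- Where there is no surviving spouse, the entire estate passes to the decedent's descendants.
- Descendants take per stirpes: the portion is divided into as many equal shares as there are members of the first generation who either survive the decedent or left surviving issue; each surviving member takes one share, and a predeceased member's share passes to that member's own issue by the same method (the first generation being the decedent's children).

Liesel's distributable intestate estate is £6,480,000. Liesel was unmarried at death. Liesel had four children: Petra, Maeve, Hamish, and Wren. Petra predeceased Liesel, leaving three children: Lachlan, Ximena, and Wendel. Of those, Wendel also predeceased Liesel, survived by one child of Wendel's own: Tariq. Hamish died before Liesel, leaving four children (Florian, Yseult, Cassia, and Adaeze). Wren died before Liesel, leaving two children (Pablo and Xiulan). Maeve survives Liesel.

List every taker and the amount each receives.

Lachlan: £540,000; Ximena: £540,000; Tariq: £540,000; Maeve: £1,620,000; Florian: £405,000; Yseult: £405,000; Cassia: £405,000; Adaeze: £405,000; Pablo: £810,000; Xiulan: £810,000

The entire £6,480,000 passes to the descendants.
That amount (£6,480,000) is divided into 4 shares of £1,620,000: Maeve takes £1,620,000; Petra's £1,620,000 share passes to Petra's issue; Hamish's £1,620,000 share passes to Hamish's issue; Wren's £1,620,000 share passes to Wren's issue.
Petra's share (£1,620,000) is divided into 3 shares of £540,000: Lachlan and Ximena each take £540,000; Wendel's £540,000 share passes to Wendel's issue.
Wendel's share (£540,000) passes entirely to Tariq.
Hamish's share (£1,620,000) is divided into 4 shares of £405,000: Florian, Yseult, Cassia, and Adaeze each take £405,000.
Wren's share (£1,620,000) is divided into 2 shares of £810,000: Pablo and Xiulan each take £810,000.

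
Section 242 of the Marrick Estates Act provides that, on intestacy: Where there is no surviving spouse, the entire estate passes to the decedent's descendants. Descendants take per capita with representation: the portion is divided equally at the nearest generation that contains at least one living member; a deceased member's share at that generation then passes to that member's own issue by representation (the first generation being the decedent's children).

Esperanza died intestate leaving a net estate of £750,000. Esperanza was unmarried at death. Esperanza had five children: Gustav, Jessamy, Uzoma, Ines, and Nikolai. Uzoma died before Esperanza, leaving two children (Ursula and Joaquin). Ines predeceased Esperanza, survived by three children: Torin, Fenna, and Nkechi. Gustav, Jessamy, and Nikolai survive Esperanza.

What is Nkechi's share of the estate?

Nkechi receives £50,000.

The entire £750,000 passes to the descendants.
That amount (£750,000) is divided into 5 shares of £150,000: Gustav, Jessamy, and Nikolai each take £150,000; Uzoma's £150,000 share passes to Uzoma's issue; Ines's £150,000 share passes to Ines's issue.
Uzoma's share (£150,000) is divided into 2 shares of £75,000: Ursula and Joaquin each take £75,000.
Ines's share (£150,000) is divided into 3 shares of £50,000: Torin, Fenna, and Nkechi each take £50,000.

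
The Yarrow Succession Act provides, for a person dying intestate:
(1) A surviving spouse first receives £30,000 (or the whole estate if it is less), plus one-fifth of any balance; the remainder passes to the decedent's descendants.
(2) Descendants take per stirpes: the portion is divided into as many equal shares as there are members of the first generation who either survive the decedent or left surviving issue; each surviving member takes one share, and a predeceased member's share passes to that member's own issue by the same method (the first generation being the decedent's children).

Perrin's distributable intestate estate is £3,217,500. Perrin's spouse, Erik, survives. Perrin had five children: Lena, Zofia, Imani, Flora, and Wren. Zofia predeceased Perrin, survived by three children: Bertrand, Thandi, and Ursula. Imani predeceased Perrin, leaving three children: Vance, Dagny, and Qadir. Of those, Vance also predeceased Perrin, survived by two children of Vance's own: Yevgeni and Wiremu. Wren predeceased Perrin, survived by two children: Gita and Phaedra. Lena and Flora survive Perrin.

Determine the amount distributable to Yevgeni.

Yevgeni receives £85,000.

Erik first takes £30,000, leaving a balance of £3,187,500. Erik then takes one-fifth of the balance (£637,500), for a total of £667,500. The remaining £2,550,000 passes to the descendants.
The descendants' portion (£2,550,000) is divided into 5 shares of £510,000: Lena and Flora each take £510,000; Zofia's £510,000 share passes to Zofia's issue; Imani's £510,000 share passes to Imani's issue; Wren's £510,000 share passes to Wren's issue.
Zofia's share (£510,000) is divided into 3 shares of £170,000: Bertrand, Thandi, and Ursula each take £170,000.
Imani's share (£510,000) is divided into 3 shares of £170,000: Dagny and Qadir each take £170,000; Vance's £170,000 share passes to Vance's issue.
Vance's share (£170,000) is divided into 2 shares of £85,000: Yevgeni and Wiremu each take £85,000.
Wren's share (£510,000) is divided into 2 shares of £255,000: Gita and Phaedra each take £255,000.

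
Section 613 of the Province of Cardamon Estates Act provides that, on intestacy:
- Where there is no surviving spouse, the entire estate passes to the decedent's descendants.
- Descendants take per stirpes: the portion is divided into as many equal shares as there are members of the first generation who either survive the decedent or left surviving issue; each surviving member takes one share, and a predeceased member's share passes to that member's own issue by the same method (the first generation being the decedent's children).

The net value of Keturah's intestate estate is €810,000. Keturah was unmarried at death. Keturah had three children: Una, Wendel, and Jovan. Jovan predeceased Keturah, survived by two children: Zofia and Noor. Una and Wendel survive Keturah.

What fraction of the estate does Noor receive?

The entire €810,000 passes to the descendants.
That amount (€810,000) is divided into 3 shares of €270,000: Una and Wendel each take €270,000; Jovan's €270,000 share passes to Jovan's issue.
Jovan's share (€270,000) is divided into 2 shares of €135,000: Zofia and Noor each take €135,000.

Noor receives 1/6 of the estate.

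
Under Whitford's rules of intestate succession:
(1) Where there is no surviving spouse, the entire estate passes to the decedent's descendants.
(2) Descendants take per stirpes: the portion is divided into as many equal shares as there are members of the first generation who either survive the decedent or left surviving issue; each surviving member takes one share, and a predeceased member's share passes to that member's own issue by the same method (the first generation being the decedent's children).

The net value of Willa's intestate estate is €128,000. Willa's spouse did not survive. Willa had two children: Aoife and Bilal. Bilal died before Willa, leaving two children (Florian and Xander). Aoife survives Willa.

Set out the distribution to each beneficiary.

The entire €128,000 passes to the descendants.
That amount (€128,000) is divided into 2 shares of €64,000: Aoife takes €64,000; Bilal's €64,000 share passes to Bilal's issue.
Bilal's share (€64,000) is divided into 2 shares of €32,000: Florian and Xander each take €32,000.

Aoife: €64,000; Florian: €32,000; Xander: €32,000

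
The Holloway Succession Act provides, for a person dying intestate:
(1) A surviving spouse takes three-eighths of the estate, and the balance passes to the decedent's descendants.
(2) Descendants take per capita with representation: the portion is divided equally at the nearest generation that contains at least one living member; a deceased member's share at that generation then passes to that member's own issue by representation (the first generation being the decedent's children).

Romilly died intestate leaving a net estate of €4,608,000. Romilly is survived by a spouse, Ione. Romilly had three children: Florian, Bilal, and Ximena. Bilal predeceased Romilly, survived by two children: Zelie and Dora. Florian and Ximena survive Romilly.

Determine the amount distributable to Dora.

Dora receives €480,000.

Ione takes three-eighths of €4,608,000 = €1,728,000. The remaining €2,880,000 passes to the descendants.
The descendants' portion (€2,880,000) is divided into 3 shares of €960,000: Florian and Ximena each take €960,000; Bilal's €960,000 share passes to Bilal's issue.
Bilal's share (€960,000) is divided into 2 shares of €480,000: Zelie and Dora each take €480,000.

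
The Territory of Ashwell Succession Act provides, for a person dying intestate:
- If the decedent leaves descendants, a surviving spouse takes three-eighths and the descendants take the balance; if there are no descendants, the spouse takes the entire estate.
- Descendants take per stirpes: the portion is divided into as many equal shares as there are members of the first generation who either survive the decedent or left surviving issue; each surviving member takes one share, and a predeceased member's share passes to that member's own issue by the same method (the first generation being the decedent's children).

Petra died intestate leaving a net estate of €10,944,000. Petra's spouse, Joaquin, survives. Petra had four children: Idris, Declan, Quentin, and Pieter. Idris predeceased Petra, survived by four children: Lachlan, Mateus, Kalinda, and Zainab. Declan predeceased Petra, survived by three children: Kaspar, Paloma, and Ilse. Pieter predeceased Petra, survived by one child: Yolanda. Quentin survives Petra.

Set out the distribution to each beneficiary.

Joaquin: €4,104,000; Lachlan: €427,500; Mateus: €427,500; Kalinda: €427,500; Zainab: €427,500; Kaspar: €570,000; Paloma: €570,000; Ilse: €570,000; Quentin: €1,710,000; Yolanda: €1,710,000

Joaquin takes three-eighths of €10,944,000 = €4,104,000. The remaining €6,840,000 passes to the descendants.
The descendants' portion (€6,840,000) is divided into 4 shares of €1,710,000: Quentin takes €1,710,000; Idris's €1,710,000 share passes to Idris's issue; Declan's €1,710,000 share passes to Declan's issue; Pieter's €1,710,000 share passes to Pieter's issue.
Idris's share (€1,710,000) is divided into 4 shares of €427,500: Lachlan, Mateus, Kalinda, and Zainab each take €427,500.
Declan's share (€1,710,000) is divided into 3 shares of €570,000: Kaspar, Paloma, and Ilse each take €570,000.
Pieter's share (€1,710,000) passes entirely to Yolanda.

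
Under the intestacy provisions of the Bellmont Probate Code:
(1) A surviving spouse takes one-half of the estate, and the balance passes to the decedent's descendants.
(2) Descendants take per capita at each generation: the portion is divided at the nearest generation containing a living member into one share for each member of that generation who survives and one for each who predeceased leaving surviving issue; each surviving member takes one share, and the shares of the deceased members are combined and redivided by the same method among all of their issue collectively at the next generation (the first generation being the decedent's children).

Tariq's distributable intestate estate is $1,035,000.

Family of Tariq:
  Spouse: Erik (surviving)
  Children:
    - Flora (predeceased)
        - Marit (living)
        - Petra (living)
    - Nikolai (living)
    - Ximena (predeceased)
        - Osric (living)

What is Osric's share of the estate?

Erik takes one-half of $1,035,000 = $517,500. The remaining $517,500 passes to the descendants.
The descendants' portion ($517,500) is divided at the children's generation into 3 shares of $172,500. Nikolai takes $172,500. The 2 shares of the deceased (Flora and Ximena) are combined into a pool of $345,000.
That pool ($345,000) is divided at the grandchildren's generation equally among Marit, Petra, and Osric: $115,000 each.

Osric receives $115,000.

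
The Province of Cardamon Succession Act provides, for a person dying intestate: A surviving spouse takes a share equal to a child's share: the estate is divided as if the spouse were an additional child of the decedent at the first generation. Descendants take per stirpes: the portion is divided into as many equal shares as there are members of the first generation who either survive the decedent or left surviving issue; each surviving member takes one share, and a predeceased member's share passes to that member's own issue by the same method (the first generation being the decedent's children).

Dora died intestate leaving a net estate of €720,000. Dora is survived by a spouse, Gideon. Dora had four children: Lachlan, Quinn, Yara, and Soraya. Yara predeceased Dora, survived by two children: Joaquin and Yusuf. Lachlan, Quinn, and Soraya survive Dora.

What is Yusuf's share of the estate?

The spouse counts as an additional share at the children's level, so there are 5 primary shares of €144,000. Gideon takes one such share (€144,000).
The children's combined portion (€576,000) is divided into 4 shares of €144,000: Lachlan, Quinn, and Soraya each take €144,000; Yara's €144,000 share passes to Yara's issue.
Yara's share (€144,000) is divided into 2 shares of €72,000: Joaquin and Yusuf each take €72,000.

Yusuf receives €72,000.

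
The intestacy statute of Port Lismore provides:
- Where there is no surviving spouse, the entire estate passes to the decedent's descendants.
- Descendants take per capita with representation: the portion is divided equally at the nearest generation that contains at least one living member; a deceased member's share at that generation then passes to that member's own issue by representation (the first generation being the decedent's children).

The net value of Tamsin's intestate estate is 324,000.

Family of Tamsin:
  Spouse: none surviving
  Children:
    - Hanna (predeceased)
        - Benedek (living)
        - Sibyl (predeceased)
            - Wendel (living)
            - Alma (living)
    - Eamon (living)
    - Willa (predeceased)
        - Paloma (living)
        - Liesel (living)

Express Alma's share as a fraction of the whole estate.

The entire 324,000 passes to the descendants.
That amount (324,000) is divided into 3 shares of 108,000: Eamon takes 108,000; Hanna's 108,000 share passes to Hanna's issue; Willa's 108,000 share passes to Willa's issue.
Hanna's share (108,000) is divided into 2 shares of 54,000: Benedek takes 54,000; Sibyl's 54,000 share passes to Sibyl's issue.
Sibyl's share (54,000) is divided into 2 shares of 27,000: Wendel and Alma each take 27,000.
Willa's share (108,000) is divided into 2 shares of 54,000: Paloma and Liesel each take 54,000.

Alma receives 1/12 of the estate.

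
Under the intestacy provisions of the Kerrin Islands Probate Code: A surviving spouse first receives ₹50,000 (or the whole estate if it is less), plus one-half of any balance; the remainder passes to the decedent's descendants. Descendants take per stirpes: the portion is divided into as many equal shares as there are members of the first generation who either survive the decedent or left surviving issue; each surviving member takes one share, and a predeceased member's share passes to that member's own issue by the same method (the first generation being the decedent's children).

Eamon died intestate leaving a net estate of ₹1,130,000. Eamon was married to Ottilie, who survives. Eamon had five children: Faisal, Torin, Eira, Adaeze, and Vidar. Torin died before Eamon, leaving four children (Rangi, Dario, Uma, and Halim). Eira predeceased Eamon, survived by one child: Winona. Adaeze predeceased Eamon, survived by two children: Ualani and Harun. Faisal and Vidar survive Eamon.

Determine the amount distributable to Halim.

Ottilie first takes ₹50,000, leaving a balance of ₹1,080,000. Ottilie then takes one-half of the balance (₹540,000), for a total of ₹590,000. The remaining ₹540,000 passes to the descendants.
The descendants' portion (₹540,000) is divided into 5 shares of ₹108,000: Faisal and Vidar each take ₹108,000; Torin's ₹108,000 share passes to Torin's issue; Eira's ₹108,000 share passes to Eira's issue; Adaeze's ₹108,000 share passes to Adaeze's issue.
Torin's share (₹108,000) is divided into 4 shares of ₹27,000: Rangi, Dario, Uma, and Halim each take ₹27,000.
Eira's share (₹108,000) passes entirely to Winona.
Adaeze's share (₹108,000) is divided into 2 shares of ₹54,000: Ualani and Harun each take ₹54,000.

Halim receives ₹27,000.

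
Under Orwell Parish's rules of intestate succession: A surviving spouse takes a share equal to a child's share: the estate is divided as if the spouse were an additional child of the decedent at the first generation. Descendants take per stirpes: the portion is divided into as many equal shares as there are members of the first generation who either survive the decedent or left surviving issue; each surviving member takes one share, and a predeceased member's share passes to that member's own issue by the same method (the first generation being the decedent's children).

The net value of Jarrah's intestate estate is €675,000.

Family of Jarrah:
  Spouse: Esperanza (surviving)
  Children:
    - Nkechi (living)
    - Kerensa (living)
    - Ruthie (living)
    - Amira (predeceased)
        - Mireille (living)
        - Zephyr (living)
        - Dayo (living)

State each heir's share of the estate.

Esperanza: €135,000; Nkechi: €135,000; Kerensa: €135,000; Ruthie: €135,000; Mireille: €45,000; Zephyr: €45,000; Dayo: €45,000

The spouse counts as an additional share at the children's level, so there are 5 primary shares of €135,000. Esperanza takes one such share (€135,000).
The children's combined portion (€540,000) is divided into 4 shares of €135,000: Nkechi, Kerensa, and Ruthie each take €135,000; Amira's €135,000 share passes to Amira's issue.
Amira's share (€135,000) is divided into 3 shares of €45,000: Mireille, Zephyr, and Dayo each take €45,000.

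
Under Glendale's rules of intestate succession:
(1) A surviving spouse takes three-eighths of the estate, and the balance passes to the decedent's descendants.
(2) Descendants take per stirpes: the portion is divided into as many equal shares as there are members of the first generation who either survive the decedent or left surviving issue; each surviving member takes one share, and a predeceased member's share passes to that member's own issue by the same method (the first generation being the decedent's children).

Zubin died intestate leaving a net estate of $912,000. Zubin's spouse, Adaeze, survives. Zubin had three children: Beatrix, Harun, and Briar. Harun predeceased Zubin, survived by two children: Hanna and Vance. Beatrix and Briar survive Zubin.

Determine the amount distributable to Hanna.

Adaeze takes three-eighths of $912,000 = $342,000. The remaining $570,000 passes to the descendants.
The descendants' portion ($570,000) is divided into 3 shares of $190,000: Beatrix and Briar each take $190,000; Harun's $190,000 share passes to Harun's issue.
Harun's share ($190,000) is divided into 2 shares of $95,000: Hanna and Vance each take $95,000.

Hanna receives $95,000.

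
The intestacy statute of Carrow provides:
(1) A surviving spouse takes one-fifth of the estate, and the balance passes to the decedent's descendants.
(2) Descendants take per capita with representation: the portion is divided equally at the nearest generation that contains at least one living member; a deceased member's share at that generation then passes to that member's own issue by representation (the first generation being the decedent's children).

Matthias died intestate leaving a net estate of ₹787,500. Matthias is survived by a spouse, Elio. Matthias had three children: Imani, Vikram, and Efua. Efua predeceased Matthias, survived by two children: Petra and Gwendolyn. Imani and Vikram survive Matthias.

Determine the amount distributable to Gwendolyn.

Elio takes one-fifth of ₹787,500 = ₹157,500. The remaining ₹630,000 passes to the descendants.
The descendants' portion (₹630,000) is divided into 3 shares of ₹210,000: Imani and Vikram each take ₹210,000; Efua's ₹210,000 share passes to Efua's issue.
Efua's share (₹210,000) is divided into 2 shares of ₹105,000: Petra and Gwendolyn each take ₹105,000.

Gwendolyn receives ₹105,000.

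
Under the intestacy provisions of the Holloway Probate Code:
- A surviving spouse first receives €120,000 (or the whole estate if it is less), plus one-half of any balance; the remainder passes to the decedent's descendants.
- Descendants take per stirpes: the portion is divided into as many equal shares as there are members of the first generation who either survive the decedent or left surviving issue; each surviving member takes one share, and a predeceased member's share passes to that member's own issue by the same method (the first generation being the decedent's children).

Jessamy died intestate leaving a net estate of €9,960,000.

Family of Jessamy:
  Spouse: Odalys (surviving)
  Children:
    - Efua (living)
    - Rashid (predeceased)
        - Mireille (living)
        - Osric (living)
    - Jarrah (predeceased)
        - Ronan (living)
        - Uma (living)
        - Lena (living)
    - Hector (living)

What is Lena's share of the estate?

Lena receives €410,000.

Odalys first takes €120,000, leaving a balance of €9,840,000. Odalys then takes one-half of the balance (€4,920,000), for a total of €5,040,000. The remaining €4,920,000 passes to the descendants.
The descendants' portion (€4,920,000) is divided into 4 shares of €1,230,000: Efua and Hector each take €1,230,000; Rashid's €1,230,000 share passes to Rashid's issue; Jarrah's €1,230,000 share passes to Jarrah's issue.
Rashid's share (€1,230,000) is divided into 2 shares of €615,000: Mireille and Osric each take €615,000.
Jarrah's share (€1,230,000) is divided into 3 shares of €410,000: Ronan, Uma, and Lena each take €410,000.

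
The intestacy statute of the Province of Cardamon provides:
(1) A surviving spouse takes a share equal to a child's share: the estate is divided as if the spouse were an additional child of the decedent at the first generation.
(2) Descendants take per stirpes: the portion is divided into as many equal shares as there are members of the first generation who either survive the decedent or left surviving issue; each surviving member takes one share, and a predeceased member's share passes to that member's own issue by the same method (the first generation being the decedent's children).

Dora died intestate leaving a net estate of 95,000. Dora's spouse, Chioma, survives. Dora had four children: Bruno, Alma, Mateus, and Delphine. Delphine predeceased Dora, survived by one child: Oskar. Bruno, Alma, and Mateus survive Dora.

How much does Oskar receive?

The spouse counts as an additional share at the children's level, so there are 5 primary shares of 19,000. Chioma takes one such share (19,000).
The children's combined portion (76,000) is divided into 4 shares of 19,000: Bruno, Alma, and Mateus each take 19,000; Delphine's 19,000 share passes to Delphine's issue.
Delphine's share (19,000) passes entirely to Oskar.

Oskar receives 19,000.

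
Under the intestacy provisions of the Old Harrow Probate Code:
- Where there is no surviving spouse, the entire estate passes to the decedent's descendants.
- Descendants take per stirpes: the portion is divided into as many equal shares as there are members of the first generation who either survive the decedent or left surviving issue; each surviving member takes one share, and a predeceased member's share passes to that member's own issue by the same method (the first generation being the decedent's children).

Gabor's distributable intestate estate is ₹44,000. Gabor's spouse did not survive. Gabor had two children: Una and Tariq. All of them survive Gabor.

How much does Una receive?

Una receives ₹22,000.

The entire ₹44,000 passes to the descendants.
That amount (₹44,000) is divided into 2 shares of ₹22,000: Una and Tariq each take ₹22,000.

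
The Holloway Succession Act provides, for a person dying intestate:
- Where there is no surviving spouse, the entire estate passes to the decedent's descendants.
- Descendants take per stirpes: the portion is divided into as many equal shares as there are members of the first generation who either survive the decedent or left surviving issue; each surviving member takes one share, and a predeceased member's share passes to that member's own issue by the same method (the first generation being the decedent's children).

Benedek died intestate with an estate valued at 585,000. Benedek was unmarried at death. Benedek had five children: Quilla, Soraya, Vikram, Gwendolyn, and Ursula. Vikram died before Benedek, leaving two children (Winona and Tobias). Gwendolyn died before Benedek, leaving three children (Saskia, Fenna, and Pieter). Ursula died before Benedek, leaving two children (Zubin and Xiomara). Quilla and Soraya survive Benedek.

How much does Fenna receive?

The entire 585,000 passes to the descendants.
That amount (585,000) is divided into 5 shares of 117,000: Quilla and Soraya each take 117,000; Vikram's 117,000 share passes to Vikram's issue; Gwendolyn's 117,000 share passes to Gwendolyn's issue; Ursula's 117,000 share passes to Ursula's issue.
Vikram's share (117,000) is divided into 2 shares of 58,500: Winona and Tobias each take 58,500.
Gwendolyn's share (117,000) is divided into 3 shares of 39,000: Saskia, Fenna, and Pieter each take 39,000.
Ursula's share (117,000) is divided into 2 shares of 58,500: Zubin and Xiomara each take 58,500.

Fenna receives 39,000.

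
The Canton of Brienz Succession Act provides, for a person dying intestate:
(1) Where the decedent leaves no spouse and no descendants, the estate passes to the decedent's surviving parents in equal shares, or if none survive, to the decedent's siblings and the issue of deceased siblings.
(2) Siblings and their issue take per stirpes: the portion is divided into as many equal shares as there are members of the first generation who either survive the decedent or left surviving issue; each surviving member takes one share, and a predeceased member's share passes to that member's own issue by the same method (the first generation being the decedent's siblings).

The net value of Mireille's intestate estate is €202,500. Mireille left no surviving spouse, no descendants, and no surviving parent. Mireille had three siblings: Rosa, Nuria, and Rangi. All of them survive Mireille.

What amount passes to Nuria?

Nuria receives €67,500.

The entire €202,500 passes to the siblings and their issue.
That amount (€202,500) is divided into 3 shares of €67,500: Rosa, Nuria, and Rangi each take €67,500.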